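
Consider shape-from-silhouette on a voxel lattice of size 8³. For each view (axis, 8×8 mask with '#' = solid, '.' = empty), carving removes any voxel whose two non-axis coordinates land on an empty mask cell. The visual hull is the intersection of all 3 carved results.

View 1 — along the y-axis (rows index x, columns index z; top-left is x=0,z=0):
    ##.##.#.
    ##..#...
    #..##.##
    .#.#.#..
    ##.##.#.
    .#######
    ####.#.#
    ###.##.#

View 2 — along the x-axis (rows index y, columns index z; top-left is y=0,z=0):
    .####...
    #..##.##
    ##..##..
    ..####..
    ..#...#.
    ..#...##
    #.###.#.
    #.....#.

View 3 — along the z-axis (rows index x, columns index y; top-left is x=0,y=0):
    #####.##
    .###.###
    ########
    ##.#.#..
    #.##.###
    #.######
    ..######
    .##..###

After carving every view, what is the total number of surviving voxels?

before carving: 512 voxels (8×8×8)
step 1: project along y, AND mask (40/64) → |grid| = 320
step 2: project along x, AND mask (29/64) → |grid| = 143
step 3: project along z, AND mask (49/64) → |grid| = 115

115 voxels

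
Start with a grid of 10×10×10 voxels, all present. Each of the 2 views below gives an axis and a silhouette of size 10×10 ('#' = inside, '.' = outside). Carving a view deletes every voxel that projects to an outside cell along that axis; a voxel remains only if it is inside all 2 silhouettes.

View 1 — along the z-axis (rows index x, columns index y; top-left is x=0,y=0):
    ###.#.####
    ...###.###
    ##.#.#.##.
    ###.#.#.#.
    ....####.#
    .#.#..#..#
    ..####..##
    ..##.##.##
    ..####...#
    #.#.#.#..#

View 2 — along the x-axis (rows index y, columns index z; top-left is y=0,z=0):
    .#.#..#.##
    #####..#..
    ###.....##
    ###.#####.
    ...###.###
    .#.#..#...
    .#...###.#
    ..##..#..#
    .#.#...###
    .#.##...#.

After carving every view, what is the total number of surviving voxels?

voxel count = 290

full grid |V| = 1000
  1. axis=2 (XY plane), |mask|=57  ⇒  voxels=570
  2. axis=0 (YZ plane), |mask|=51  ⇒  voxels=290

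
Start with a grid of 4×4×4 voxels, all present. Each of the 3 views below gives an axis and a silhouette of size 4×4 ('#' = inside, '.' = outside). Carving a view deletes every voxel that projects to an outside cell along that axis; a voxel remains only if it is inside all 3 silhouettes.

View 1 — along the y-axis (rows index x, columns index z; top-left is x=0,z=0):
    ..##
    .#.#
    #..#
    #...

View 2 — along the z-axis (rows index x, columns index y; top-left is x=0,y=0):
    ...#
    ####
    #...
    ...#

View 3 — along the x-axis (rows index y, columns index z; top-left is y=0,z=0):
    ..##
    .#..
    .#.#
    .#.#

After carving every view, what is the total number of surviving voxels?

voxel count = 8

start: 4×4×4 = 64 voxels
V1 y: intersect with XZ mask (7 set) -- 28 left
V2 z: intersect with XY mask (7 set) -- 13 left
V3 x: intersect with YZ mask (7 set) -- 8 left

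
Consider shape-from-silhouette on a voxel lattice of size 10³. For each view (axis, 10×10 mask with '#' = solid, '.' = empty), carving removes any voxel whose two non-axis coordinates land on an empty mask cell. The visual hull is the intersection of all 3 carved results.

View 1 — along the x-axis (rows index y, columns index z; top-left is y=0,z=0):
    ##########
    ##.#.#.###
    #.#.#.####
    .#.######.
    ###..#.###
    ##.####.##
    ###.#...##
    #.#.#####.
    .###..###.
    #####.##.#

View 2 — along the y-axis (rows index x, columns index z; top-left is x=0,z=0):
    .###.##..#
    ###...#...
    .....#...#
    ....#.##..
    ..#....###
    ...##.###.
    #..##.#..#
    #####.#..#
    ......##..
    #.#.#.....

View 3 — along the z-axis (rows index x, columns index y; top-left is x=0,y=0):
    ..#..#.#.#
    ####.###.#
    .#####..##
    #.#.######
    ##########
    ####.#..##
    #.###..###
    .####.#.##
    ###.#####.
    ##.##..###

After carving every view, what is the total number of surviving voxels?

start: 10×10×10 = 1000 voxels
step 1: project along x, AND mask (73/100) → |grid| = 730
step 2: project along y, AND mask (41/100) → |grid| = 296
step 3: project along z, AND mask (73/100) → |grid| = 209

voxel count = 209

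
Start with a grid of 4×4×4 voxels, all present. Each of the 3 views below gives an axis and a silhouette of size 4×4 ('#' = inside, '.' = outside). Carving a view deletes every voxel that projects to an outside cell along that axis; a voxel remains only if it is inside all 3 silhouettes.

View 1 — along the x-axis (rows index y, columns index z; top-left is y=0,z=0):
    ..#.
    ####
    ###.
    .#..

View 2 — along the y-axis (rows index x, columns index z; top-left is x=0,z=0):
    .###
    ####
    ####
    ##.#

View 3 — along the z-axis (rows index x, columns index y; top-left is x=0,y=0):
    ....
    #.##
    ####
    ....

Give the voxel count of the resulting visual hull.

voxel count = 14

full grid |V| = 64
  1. axis=0 (YZ plane), |mask|=9  ⇒  voxels=36
  2. axis=1 (XZ plane), |mask|=14  ⇒  voxels=31
  3. axis=2 (XY plane), |mask|=7  ⇒  voxels=14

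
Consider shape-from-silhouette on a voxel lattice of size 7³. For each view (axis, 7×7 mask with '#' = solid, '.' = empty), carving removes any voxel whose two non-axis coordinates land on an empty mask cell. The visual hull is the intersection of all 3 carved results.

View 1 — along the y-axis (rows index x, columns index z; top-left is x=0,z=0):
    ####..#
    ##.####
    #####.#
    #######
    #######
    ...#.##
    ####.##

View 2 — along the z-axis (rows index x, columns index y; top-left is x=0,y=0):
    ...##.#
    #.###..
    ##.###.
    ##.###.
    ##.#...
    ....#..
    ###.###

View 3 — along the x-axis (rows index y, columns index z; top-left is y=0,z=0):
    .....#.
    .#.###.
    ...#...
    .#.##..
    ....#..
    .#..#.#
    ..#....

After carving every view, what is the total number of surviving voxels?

full grid |V| = 343
carve view 1 (along y, XZ-mask fill 40/49): 280 voxels remain
carve view 2 (along z, XY-mask fill 27/49): 164 voxels remain
carve view 3 (along x, YZ-mask fill 14/49): 47 voxels remain

remaining voxels: 47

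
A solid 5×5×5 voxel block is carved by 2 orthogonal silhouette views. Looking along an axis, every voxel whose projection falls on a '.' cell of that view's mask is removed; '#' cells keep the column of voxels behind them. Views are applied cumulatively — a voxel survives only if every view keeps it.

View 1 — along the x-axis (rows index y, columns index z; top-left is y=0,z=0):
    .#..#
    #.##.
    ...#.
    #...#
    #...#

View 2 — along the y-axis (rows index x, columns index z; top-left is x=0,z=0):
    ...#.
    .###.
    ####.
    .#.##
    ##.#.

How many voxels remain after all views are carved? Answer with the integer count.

voxel count = 25

initial block: 5^3 = 125
after view 1 [x-axis, 10 of 25 cells solid] → remaining = 50
after view 2 [y-axis, 14 of 25 cells solid] → remaining = 25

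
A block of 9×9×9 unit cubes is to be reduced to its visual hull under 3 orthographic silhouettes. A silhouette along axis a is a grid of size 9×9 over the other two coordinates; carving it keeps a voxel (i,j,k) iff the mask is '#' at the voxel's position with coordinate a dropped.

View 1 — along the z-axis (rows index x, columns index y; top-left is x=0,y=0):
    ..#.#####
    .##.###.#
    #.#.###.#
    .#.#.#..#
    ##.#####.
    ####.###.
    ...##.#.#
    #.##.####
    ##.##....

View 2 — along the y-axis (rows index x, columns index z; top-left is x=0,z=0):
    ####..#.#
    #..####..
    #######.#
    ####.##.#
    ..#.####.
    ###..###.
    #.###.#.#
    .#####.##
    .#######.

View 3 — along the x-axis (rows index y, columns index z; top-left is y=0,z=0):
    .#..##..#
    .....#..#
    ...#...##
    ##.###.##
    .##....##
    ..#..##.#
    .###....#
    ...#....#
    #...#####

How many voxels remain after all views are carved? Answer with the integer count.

voxel count = 139

before carving: 729 voxels (9×9×9)
V1 z: intersect with XY mask (51 set) -- 459 left
V2 y: intersect with XZ mask (57 set) -- 320 left
V3 x: intersect with YZ mask (36 set) -- 139 left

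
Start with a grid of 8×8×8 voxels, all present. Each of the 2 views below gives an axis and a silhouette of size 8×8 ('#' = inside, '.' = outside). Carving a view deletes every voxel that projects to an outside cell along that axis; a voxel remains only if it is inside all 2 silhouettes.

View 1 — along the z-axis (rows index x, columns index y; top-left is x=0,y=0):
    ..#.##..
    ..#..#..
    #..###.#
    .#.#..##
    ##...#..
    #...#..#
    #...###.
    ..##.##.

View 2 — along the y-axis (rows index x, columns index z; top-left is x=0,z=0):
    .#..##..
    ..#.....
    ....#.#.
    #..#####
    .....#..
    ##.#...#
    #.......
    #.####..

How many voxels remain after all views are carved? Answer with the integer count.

full grid |V| = 512
carve view 1 (along z, XY-mask fill 28/64): 224 voxels remain
carve view 2 (along y, XZ-mask fill 23/64): 84 voxels remain

84 voxels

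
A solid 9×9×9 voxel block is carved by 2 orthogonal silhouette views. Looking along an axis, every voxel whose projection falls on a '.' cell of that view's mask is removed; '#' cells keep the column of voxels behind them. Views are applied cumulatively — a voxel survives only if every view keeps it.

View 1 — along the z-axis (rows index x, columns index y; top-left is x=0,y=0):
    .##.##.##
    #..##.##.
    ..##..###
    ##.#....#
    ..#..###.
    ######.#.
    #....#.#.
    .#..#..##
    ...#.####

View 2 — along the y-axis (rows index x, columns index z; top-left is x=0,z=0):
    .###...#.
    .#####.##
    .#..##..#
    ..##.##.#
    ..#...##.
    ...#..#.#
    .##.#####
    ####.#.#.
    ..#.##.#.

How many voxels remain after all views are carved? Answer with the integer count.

before carving: 729 voxels (9×9×9)
step 1: project along z, AND mask (43/81) → |grid| = 387
step 2: project along y, AND mask (43/81) → |grid| = 197

197 voxels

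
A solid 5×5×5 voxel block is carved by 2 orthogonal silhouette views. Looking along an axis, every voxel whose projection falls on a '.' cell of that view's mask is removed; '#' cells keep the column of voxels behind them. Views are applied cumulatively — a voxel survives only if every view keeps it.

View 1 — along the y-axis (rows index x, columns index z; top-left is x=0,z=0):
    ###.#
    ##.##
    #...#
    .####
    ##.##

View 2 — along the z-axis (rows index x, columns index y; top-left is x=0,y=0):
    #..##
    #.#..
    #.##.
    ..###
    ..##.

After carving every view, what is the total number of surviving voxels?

before carving: 125 voxels (5×5×5)
carve view 1 (along y, XZ-mask fill 18/25): 90 voxels remain
carve view 2 (along z, XY-mask fill 13/25): 46 voxels remain

voxel count = 46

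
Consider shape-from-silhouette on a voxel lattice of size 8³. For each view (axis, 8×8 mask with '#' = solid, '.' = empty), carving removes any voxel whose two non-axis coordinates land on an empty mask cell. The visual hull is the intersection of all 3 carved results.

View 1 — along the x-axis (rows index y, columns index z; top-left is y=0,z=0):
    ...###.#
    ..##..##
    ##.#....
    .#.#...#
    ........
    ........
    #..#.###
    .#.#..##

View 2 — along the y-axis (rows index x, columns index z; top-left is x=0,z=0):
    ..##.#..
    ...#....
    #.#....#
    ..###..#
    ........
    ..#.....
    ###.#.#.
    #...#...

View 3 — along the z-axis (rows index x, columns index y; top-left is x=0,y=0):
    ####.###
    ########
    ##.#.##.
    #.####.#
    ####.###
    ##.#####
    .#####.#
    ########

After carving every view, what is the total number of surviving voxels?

remaining voxels: 40

initial block: 8^3 = 512
V1 x: intersect with YZ mask (23 set) -- 184 left
V2 y: intersect with XZ mask (19 set) -- 50 left
V3 z: intersect with XY mask (54 set) -- 40 left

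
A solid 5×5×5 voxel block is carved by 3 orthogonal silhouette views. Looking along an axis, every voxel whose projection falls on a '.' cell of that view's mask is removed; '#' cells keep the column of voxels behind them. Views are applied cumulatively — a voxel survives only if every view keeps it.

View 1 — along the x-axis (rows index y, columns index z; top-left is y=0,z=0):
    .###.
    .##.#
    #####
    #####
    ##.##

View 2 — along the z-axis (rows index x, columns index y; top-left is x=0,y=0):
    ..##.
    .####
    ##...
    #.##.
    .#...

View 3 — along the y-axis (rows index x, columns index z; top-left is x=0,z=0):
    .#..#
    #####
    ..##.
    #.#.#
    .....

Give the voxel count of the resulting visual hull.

full grid |V| = 125
step 1: project along x, AND mask (20/25) → |grid| = 100
step 2: project along z, AND mask (12/25) → |grid| = 49
step 3: project along y, AND mask (12/25) → |grid| = 31

remaining voxels: 31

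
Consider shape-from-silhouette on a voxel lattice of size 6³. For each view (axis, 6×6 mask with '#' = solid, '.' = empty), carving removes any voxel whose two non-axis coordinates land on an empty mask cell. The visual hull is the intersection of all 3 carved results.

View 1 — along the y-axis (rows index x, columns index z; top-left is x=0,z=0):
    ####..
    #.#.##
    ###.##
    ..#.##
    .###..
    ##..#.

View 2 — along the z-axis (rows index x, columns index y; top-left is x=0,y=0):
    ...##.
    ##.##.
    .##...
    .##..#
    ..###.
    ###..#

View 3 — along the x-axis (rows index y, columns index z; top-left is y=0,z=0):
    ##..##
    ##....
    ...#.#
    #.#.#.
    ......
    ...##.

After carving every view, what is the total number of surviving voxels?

remaining voxels: 22

start: 6×6×6 = 216 voxels
[1] y-view keeps 22 columns → grid now 132
[2] z-view keeps 18 columns → grid now 64
[3] x-view keeps 13 columns → grid now 22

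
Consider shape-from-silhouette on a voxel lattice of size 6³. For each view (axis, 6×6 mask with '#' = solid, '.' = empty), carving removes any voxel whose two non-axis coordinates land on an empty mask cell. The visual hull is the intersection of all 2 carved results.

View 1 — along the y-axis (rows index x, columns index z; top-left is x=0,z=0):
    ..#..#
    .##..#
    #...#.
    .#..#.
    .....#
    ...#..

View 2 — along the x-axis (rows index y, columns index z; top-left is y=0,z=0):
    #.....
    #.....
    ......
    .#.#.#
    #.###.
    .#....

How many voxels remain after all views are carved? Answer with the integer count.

full grid |V| = 216
after view 1 [y-axis, 11 of 36 cells solid] → remaining = 66
after view 2 [x-axis, 10 of 36 cells solid] → remaining = 16

16 voxels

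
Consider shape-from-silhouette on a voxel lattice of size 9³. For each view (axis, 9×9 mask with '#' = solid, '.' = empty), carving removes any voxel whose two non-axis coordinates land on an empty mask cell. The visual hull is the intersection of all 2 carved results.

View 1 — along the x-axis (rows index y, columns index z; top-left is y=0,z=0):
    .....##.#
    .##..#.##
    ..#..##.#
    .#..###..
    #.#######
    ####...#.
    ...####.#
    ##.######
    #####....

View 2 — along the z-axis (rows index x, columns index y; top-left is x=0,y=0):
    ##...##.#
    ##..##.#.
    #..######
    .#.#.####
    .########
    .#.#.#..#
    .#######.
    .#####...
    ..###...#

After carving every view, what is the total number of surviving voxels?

|visual hull| = 271

start: 9×9×9 = 729 voxels
step 1: project along x, AND mask (47/81) → |grid| = 423
step 2: project along z, AND mask (51/81) → |grid| = 271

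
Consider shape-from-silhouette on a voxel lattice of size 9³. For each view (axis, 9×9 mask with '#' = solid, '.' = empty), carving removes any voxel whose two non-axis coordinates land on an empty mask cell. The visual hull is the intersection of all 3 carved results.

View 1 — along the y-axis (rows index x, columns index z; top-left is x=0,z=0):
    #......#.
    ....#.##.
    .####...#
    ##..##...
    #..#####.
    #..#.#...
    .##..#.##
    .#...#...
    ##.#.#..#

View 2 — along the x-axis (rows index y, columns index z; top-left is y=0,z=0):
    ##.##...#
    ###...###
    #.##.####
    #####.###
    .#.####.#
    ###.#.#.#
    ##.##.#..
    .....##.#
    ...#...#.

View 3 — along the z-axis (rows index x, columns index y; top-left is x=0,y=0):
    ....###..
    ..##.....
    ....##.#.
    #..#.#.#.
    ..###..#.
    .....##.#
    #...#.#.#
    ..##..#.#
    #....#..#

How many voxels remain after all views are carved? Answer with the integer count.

start: 9×9×9 = 729 voxels
  1. axis=1 (XZ plane), |mask|=35  ⇒  voxels=315
  2. axis=0 (YZ plane), |mask|=48  ⇒  voxels=181
  3. axis=2 (XY plane), |mask|=30  ⇒  voxels=64

64 voxels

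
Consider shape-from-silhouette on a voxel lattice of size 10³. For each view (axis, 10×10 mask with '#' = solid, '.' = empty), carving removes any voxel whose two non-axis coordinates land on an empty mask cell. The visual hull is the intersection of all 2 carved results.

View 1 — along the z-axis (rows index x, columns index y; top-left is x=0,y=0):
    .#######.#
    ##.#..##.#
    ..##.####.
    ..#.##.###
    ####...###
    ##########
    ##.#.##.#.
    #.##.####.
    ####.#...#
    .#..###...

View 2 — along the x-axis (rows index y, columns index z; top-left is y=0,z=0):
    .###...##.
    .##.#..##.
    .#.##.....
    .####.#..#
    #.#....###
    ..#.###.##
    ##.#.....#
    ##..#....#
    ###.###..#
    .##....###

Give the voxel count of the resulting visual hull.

initial block: 10^3 = 1000
  1. axis=2 (XY plane), |mask|=66  ⇒  voxels=660
  2. axis=0 (YZ plane), |mask|=50  ⇒  voxels=330

330 voxels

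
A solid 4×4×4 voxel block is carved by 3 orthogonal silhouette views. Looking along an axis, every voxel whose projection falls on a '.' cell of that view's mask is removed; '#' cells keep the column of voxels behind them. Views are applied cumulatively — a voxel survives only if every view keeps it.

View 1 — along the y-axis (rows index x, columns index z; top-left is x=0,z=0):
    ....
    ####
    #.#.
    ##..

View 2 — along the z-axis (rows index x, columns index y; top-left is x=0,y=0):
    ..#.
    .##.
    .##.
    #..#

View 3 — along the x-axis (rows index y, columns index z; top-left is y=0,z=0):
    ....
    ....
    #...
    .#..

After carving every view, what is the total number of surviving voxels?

remaining voxels: 3

full grid |V| = 64
V1 y: intersect with XZ mask (8 set) -- 32 left
V2 z: intersect with XY mask (7 set) -- 16 left
V3 x: intersect with YZ mask (2 set) -- 3 left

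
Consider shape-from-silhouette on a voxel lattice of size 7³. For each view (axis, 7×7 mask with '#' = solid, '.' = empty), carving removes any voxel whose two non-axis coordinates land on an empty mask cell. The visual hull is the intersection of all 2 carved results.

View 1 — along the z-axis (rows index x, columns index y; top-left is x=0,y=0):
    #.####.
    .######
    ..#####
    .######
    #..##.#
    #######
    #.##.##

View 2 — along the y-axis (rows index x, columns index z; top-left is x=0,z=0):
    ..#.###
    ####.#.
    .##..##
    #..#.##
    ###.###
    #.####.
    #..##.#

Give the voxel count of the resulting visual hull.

voxel count = 173

before carving: 343 voxels (7×7×7)
V1 z: intersect with XY mask (38 set) -- 266 left
V2 y: intersect with XZ mask (32 set) -- 173 left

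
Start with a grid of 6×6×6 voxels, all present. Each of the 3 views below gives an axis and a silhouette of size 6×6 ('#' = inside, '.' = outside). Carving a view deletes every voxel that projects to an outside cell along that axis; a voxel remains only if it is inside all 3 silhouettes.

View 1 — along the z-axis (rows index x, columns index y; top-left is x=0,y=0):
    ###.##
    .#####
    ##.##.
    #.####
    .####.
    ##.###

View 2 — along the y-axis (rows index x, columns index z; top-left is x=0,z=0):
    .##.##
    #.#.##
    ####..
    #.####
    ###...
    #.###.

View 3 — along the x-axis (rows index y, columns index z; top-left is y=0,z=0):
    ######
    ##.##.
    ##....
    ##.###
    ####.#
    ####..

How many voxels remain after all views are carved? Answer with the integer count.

remaining voxels: 79

before carving: 216 voxels (6×6×6)
step 1: project along z, AND mask (28/36) → |grid| = 168
step 2: project along y, AND mask (24/36) → |grid| = 113
step 3: project along x, AND mask (26/36) → |grid| = 79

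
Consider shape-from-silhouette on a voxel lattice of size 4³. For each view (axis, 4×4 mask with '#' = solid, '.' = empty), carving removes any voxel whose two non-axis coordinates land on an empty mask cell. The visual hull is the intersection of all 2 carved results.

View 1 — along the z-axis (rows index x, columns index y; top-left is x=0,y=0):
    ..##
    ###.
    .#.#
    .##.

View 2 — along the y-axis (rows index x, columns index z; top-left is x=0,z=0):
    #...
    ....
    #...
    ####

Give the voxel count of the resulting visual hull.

start: 4×4×4 = 64 voxels
[1] z-view keeps 9 columns → grid now 36
[2] y-view keeps 6 columns → grid now 12

|visual hull| = 12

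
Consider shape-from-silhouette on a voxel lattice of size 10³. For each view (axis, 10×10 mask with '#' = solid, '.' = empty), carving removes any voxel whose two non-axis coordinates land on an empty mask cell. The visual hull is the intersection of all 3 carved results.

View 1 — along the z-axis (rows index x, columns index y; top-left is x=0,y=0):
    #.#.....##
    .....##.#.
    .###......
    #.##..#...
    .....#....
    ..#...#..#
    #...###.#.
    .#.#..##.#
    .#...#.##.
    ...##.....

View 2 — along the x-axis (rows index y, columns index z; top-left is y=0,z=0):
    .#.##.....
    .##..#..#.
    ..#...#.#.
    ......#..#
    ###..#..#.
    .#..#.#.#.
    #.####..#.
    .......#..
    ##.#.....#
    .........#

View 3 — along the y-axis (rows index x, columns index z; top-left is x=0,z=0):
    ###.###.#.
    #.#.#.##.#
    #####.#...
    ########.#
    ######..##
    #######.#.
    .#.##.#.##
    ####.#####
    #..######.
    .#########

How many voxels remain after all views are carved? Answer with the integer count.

85 voxels

before carving: 1000 voxels (10×10×10)
step 1: project along z, AND mask (34/100) → |grid| = 340
step 2: project along x, AND mask (33/100) → |grid| = 118
step 3: project along y, AND mask (75/100) → |grid| = 85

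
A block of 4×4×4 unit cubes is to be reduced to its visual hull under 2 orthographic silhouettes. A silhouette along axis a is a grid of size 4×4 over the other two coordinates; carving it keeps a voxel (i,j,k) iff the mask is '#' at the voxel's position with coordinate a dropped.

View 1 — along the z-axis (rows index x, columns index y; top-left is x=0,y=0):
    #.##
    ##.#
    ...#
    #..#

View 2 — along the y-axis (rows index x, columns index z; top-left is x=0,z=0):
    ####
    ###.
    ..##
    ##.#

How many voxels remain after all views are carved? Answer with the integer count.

29 voxels

start: 4×4×4 = 64 voxels
after view 1 [z-axis, 9 of 16 cells solid] → remaining = 36
after view 2 [y-axis, 12 of 16 cells solid] → remaining = 29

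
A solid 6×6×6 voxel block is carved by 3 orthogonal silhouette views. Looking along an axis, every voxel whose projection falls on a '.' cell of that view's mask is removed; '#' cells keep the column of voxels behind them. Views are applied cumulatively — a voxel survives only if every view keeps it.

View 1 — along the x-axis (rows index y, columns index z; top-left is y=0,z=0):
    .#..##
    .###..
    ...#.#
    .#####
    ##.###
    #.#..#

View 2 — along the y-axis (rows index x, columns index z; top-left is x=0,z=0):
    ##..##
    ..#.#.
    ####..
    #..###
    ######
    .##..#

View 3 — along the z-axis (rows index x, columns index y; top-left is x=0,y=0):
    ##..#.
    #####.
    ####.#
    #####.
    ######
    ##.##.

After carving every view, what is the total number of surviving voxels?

start: 6×6×6 = 216 voxels
  1. axis=0 (YZ plane), |mask|=21  ⇒  voxels=126
  2. axis=1 (XZ plane), |mask|=23  ⇒  voxels=80
  3. axis=2 (XY plane), |mask|=28  ⇒  voxels=65

65 voxels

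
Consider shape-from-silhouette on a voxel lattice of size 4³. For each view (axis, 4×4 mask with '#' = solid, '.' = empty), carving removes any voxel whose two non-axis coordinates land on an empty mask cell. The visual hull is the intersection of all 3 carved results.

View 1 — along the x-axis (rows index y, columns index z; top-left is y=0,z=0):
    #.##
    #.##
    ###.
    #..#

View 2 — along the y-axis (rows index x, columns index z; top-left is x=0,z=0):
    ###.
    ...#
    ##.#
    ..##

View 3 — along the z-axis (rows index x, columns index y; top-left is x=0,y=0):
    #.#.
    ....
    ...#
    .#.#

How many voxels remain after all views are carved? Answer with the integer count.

remaining voxels: 10

initial block: 4^3 = 64
carve view 1 (along x, YZ-mask fill 11/16): 44 voxels remain
carve view 2 (along y, XZ-mask fill 9/16): 25 voxels remain
carve view 3 (along z, XY-mask fill 5/16): 10 voxels remain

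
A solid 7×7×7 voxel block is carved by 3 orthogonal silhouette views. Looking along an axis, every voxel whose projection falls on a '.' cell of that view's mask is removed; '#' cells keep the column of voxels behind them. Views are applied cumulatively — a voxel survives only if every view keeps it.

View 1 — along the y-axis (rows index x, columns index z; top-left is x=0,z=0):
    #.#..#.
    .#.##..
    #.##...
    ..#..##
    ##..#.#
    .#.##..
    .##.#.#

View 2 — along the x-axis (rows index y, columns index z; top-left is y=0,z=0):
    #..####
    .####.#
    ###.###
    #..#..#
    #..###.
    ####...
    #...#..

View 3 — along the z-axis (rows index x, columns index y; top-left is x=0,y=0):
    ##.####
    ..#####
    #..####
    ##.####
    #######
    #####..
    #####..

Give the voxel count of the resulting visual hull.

voxel count = 74

before carving: 343 voxels (7×7×7)
V1 y: intersect with XZ mask (23 set) -- 161 left
V2 x: intersect with YZ mask (29 set) -- 95 left
V3 z: intersect with XY mask (39 set) -- 74 left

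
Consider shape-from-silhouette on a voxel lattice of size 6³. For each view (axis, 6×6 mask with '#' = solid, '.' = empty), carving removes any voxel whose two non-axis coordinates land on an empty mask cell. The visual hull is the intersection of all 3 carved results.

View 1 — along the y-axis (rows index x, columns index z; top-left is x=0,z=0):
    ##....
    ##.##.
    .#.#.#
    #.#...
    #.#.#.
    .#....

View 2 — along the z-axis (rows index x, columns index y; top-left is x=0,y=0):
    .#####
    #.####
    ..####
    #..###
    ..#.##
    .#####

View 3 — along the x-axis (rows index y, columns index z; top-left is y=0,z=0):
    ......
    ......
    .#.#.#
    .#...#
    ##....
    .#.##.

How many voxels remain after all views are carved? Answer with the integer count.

remaining voxels: 28

start: 6×6×6 = 216 voxels
step 1: project along y, AND mask (15/36) → |grid| = 90
step 2: project along z, AND mask (26/36) → |grid| = 64
step 3: project along x, AND mask (10/36) → |grid| = 28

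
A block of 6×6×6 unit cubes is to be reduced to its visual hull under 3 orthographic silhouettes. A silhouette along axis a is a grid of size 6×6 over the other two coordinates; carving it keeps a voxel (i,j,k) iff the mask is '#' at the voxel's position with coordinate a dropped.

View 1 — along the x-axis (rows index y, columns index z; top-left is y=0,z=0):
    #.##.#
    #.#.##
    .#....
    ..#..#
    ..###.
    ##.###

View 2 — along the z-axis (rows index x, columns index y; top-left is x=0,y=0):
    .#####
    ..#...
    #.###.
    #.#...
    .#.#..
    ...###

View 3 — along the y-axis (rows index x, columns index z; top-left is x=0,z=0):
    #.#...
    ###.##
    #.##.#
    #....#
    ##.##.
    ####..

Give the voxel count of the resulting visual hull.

voxel count = 24

initial block: 6^3 = 216
step 1: project along x, AND mask (19/36) → |grid| = 114
step 2: project along z, AND mask (17/36) → |grid| = 47
step 3: project along y, AND mask (21/36) → |grid| = 24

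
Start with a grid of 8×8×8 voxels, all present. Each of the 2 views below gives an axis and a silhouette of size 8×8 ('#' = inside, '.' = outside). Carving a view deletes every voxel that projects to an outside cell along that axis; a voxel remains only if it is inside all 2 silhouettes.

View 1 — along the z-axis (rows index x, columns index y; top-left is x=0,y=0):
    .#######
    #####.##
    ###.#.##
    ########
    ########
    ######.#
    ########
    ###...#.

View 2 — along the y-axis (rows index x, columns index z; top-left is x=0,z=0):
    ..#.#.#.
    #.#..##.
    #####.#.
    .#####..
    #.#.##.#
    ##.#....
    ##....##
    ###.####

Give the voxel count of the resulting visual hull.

before carving: 512 voxels (8×8×8)
[1] z-view keeps 55 columns → grid now 440
[2] y-view keeps 37 columns → grid now 246

remaining voxels: 246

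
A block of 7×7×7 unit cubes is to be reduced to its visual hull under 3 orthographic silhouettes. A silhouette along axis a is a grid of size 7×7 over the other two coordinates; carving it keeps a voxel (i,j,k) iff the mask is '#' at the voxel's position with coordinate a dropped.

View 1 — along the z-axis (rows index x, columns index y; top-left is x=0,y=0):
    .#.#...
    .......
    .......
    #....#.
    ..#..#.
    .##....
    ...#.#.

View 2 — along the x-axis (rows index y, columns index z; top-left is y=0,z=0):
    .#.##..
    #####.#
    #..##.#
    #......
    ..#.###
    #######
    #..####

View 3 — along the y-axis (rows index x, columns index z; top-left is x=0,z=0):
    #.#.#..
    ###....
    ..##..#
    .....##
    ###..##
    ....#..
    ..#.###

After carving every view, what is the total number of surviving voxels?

start: 7×7×7 = 343 voxels
carve view 1 (along z, XY-mask fill 10/49): 70 voxels remain
carve view 2 (along x, YZ-mask fill 30/49): 46 voxels remain
carve view 3 (along y, XZ-mask fill 21/49): 19 voxels remain

19 voxels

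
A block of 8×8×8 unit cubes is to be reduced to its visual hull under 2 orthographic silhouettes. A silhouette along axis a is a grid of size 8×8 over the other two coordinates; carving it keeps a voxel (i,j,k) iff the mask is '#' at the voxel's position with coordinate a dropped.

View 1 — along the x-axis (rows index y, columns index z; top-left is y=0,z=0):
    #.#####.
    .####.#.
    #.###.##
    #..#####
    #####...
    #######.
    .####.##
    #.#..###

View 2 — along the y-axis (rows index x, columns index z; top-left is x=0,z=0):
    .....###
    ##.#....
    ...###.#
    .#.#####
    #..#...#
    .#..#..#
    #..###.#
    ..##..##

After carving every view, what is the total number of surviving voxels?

voxel count = 172

start: 8×8×8 = 512 voxels
after view 1 [x-axis, 46 of 64 cells solid] → remaining = 368
after view 2 [y-axis, 31 of 64 cells solid] → remaining = 172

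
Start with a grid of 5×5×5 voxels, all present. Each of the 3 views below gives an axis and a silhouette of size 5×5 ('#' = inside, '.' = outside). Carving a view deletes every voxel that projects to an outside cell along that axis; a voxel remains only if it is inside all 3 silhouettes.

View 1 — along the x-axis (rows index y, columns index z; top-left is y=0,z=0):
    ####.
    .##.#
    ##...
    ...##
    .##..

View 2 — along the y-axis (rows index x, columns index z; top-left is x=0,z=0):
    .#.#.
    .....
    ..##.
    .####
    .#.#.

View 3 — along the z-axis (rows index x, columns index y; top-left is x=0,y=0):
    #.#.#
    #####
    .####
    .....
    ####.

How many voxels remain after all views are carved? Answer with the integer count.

start: 5×5×5 = 125 voxels
V1 x: intersect with YZ mask (13 set) -- 65 left
V2 y: intersect with XZ mask (10 set) -- 28 left
V3 z: intersect with XY mask (16 set) -- 12 left

|visual hull| = 12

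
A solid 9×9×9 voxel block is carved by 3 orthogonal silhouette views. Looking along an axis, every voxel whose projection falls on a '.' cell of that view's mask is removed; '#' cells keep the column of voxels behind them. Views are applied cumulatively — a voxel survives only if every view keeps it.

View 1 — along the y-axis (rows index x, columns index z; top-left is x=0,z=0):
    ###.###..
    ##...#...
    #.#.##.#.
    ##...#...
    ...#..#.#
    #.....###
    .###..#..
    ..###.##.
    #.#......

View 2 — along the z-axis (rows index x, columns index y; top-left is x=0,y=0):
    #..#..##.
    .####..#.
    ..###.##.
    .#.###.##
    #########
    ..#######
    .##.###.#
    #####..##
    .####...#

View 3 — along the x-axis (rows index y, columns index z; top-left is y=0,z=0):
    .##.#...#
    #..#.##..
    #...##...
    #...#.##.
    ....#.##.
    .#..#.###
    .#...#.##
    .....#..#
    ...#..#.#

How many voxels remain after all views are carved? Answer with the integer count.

81 voxels

before carving: 729 voxels (9×9×9)
V1 y: intersect with XZ mask (35 set) -- 315 left
V2 z: intersect with XY mask (54 set) -- 206 left
V3 x: intersect with YZ mask (32 set) -- 81 left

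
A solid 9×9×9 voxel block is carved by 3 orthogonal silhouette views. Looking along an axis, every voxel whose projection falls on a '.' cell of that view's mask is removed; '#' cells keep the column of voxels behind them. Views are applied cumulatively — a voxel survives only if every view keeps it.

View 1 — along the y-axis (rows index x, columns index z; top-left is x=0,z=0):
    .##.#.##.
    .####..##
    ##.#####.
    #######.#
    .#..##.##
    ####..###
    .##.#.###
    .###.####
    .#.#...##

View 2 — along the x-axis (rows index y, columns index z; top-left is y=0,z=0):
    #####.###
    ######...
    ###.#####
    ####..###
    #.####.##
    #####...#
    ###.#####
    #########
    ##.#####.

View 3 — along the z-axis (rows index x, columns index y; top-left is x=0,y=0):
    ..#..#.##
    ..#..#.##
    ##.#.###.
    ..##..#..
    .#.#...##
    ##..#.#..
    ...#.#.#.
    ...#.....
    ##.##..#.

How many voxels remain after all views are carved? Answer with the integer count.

full grid |V| = 729
carve view 1 (along y, XZ-mask fill 55/81): 495 voxels remain
carve view 2 (along x, YZ-mask fill 66/81): 402 voxels remain
carve view 3 (along z, XY-mask fill 34/81): 165 voxels remain

voxel count = 165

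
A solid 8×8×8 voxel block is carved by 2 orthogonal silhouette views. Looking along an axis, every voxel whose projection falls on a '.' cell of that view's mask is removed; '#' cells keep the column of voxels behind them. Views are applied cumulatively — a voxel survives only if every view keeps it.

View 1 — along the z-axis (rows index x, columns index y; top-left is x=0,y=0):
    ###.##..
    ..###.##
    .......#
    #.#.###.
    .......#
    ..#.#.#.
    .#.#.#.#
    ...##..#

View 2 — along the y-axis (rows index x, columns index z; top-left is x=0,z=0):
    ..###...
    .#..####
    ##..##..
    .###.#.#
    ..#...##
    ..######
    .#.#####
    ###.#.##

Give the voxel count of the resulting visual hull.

voxel count = 132

initial block: 8^3 = 512
after view 1 [z-axis, 27 of 64 cells solid] → remaining = 216
after view 2 [y-axis, 38 of 64 cells solid] → remaining = 132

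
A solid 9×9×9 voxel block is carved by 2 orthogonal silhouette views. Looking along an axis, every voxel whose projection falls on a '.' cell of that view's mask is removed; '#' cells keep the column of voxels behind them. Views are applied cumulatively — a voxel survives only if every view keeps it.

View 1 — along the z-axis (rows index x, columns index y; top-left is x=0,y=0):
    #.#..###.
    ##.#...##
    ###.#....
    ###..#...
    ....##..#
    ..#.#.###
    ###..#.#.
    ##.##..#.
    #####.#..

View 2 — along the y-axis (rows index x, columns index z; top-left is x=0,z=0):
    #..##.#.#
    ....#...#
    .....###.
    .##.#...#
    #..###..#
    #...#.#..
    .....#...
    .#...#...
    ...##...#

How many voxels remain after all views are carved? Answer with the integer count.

before carving: 729 voxels (9×9×9)
after view 1 [z-axis, 42 of 81 cells solid] → remaining = 378
after view 2 [y-axis, 28 of 81 cells solid] → remaining = 126

voxel count = 126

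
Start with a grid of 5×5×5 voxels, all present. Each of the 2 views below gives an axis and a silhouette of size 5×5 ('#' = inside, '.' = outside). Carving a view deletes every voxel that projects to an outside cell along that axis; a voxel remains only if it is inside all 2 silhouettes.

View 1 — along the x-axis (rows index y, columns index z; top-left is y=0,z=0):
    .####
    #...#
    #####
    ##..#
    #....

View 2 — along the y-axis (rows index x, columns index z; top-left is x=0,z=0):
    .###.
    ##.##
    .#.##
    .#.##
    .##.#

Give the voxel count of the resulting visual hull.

full grid |V| = 125
V1 x: intersect with YZ mask (15 set) -- 75 left
V2 y: intersect with XZ mask (16 set) -- 47 left

47 voxels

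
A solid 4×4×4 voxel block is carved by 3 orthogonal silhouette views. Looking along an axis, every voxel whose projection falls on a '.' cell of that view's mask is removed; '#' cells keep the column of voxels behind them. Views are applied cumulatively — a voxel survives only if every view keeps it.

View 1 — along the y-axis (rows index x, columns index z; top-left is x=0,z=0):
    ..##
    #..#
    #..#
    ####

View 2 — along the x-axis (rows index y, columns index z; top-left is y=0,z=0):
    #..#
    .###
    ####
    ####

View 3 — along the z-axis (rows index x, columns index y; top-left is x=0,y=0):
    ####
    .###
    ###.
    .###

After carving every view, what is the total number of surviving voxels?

start: 4×4×4 = 64 voxels
after view 1 [y-axis, 10 of 16 cells solid] → remaining = 40
after view 2 [x-axis, 13 of 16 cells solid] → remaining = 34
after view 3 [z-axis, 13 of 16 cells solid] → remaining = 28

28 voxels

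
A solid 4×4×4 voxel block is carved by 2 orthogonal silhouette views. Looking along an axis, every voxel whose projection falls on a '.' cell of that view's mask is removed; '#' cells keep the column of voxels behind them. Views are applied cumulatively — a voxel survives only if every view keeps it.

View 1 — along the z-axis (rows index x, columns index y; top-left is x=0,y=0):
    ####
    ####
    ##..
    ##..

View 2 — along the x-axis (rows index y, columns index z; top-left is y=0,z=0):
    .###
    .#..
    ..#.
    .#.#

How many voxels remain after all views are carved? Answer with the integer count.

before carving: 64 voxels (4×4×4)
step 1: project along z, AND mask (12/16) → |grid| = 48
step 2: project along x, AND mask (7/16) → |grid| = 22

|visual hull| = 22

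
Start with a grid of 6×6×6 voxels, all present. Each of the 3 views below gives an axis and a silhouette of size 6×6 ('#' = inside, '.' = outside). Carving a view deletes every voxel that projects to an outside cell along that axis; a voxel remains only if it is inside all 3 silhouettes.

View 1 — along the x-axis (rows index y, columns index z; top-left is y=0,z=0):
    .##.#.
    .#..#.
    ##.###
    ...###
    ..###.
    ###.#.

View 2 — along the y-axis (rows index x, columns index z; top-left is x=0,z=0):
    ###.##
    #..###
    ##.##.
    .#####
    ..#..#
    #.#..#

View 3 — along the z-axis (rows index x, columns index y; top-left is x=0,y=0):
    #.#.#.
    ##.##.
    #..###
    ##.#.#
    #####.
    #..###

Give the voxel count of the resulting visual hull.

start: 6×6×6 = 216 voxels
carve view 1 (along x, YZ-mask fill 20/36): 120 voxels remain
carve view 2 (along y, XZ-mask fill 23/36): 75 voxels remain
carve view 3 (along z, XY-mask fill 24/36): 45 voxels remain

remaining voxels: 45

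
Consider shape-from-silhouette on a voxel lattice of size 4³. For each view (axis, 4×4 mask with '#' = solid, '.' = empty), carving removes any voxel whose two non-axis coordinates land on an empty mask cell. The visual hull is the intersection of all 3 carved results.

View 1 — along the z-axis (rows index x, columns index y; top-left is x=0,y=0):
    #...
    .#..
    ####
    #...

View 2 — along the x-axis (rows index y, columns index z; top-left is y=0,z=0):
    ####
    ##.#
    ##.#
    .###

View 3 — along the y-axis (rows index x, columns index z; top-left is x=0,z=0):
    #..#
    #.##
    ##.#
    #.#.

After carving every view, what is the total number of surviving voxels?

before carving: 64 voxels (4×4×4)
[1] z-view keeps 7 columns → grid now 28
[2] x-view keeps 13 columns → grid now 24
[3] y-view keeps 10 columns → grid now 17

17 voxels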